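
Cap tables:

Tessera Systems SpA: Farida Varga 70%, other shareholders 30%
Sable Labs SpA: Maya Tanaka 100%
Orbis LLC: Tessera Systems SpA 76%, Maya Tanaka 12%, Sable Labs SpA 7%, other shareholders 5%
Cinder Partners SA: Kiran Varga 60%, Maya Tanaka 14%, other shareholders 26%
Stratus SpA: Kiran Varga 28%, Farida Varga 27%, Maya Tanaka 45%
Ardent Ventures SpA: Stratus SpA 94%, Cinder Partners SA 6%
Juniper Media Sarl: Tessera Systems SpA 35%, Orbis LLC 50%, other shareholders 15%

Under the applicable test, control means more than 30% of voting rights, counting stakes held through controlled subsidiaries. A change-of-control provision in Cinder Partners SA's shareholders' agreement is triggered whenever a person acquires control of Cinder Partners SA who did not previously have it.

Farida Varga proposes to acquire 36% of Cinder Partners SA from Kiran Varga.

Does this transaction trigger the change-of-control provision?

Yes

The purchase adds only to Farida's holdings (Kiran's stake shrinks), so Farida is the only person who could newly come to control Cinder.
Farida holds 70% of Tessera, so Farida controls Tessera.
Tessera holds 76% of Orbis, so Farida controls Orbis.
Tessera and Orbis together hold 35% + 50% = 85% of Juniper, so Farida controls Juniper.
Neither Farida nor any entity Farida controls holds any voting interest in Cinder.
So before the transaction, Farida does not control Cinder.
After the purchase, Farida holds 36% of Cinder directly, and Kiran's stake falls to 24%.
Farida holds 36% of Cinder, so Farida controls Cinder.
Farida did not control Cinder before and does after, so the clause is triggered.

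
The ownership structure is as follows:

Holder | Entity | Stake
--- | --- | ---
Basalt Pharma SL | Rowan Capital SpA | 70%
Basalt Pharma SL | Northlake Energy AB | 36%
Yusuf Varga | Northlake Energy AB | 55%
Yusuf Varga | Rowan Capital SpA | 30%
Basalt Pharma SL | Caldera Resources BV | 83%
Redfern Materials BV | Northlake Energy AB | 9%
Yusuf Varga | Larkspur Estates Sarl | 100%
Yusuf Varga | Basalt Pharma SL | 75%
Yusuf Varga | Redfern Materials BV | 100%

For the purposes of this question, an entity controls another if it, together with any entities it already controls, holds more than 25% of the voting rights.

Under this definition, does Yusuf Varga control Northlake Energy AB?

Yes

Yusuf holds 100% of Redfern, so Yusuf controls Redfern.
Yusuf holds 75% of Basalt, so Yusuf controls Basalt.
Basalt and Redfern and Yusuf together hold 36% + 9% + 55% = 100% of Northlake, so Yusuf controls Northlake.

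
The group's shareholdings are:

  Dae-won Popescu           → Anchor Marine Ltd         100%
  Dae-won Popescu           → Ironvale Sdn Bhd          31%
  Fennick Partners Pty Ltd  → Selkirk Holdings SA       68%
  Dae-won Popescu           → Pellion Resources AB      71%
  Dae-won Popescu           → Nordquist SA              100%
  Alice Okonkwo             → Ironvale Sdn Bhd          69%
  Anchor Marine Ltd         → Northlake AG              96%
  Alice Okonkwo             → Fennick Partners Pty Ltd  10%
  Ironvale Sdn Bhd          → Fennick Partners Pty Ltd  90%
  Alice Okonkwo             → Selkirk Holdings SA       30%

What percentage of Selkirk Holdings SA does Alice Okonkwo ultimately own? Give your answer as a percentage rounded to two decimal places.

79.03%

Alice reaches Selkirk along 3 paths.
Via Fennick: 10% × 68% = 6.8%.
Via Ironvale → Fennick: 69% × 90% × 68% = 42.228%.
Direct stake: 30% = 30%.
Total: 6.8% + 42.228% + 30% = 79.028%.
Rounded: 79.03%.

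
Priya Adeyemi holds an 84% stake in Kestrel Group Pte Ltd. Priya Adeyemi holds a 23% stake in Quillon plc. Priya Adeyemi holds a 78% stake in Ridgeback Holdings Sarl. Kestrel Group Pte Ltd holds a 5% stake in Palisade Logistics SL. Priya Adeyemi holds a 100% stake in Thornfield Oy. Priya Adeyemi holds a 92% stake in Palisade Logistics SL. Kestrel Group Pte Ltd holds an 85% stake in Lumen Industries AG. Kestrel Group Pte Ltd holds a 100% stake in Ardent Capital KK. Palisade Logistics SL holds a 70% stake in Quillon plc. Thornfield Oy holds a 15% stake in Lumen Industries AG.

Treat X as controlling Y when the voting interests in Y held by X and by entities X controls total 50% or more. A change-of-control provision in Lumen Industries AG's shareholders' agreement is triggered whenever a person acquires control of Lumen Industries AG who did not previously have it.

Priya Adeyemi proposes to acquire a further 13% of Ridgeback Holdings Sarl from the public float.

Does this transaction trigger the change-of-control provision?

No

The purchase changes only Priya's holdings, so Priya is the only person who could newly come to control Lumen.
Priya holds 100% of Thornfield, so Priya controls Thornfield.
Priya holds 84% of Kestrel, so Priya controls Kestrel.
Thornfield and Kestrel together hold 15% + 85% = 100% of Lumen, so Priya controls Lumen.
So Priya already controls Lumen before the transaction.
After the purchase, Priya's direct stake in Ridgeback rises to 78% + 13% = 91%.
Priya controlled Lumen already, so this is not a new person acquiring control; every other person's position is unchanged or reduced.
No new person acquires control, so the clause is not triggered.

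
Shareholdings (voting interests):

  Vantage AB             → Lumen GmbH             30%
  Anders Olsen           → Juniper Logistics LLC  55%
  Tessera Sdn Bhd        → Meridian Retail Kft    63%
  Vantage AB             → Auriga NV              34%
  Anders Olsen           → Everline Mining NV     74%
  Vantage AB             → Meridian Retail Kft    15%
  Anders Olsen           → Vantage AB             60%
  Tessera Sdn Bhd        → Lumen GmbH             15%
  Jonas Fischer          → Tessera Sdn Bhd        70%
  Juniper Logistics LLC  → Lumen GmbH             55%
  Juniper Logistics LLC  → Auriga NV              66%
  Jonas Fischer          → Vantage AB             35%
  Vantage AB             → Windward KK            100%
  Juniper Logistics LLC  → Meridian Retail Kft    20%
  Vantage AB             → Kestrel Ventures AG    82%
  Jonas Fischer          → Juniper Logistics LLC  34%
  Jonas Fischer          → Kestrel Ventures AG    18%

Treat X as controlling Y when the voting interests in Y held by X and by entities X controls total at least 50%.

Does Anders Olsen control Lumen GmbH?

Yes

Anders holds 55% of Juniper, so Anders controls Juniper.
Anders holds 60% of Vantage, so Anders controls Vantage.
Juniper and Vantage together hold 55% + 30% = 85% of Lumen, so Anders controls Lumen.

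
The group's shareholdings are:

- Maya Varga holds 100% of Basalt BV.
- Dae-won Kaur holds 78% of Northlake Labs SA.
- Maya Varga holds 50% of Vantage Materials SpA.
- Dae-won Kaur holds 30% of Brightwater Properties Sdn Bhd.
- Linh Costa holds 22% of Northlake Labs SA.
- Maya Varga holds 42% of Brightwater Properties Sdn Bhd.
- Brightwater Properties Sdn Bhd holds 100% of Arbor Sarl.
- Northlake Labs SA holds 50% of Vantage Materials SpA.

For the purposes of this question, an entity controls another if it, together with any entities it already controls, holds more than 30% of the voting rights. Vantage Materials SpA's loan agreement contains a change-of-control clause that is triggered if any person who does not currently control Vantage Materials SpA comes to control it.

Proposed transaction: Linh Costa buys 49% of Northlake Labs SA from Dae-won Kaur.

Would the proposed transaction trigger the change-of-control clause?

The purchase adds only to Linh's holdings (Dae-won's stake shrinks), so Linh is the only person who could newly come to control Vantage.
Linh's largest direct stake is 22% in Northlake, which does not meet the threshold, so Linh controls no company.
Neither Linh nor any entity Linh controls holds any voting interest in Vantage.
So before the transaction, Linh does not control Vantage.
After the purchase, Linh's direct stake in Northlake rises to 22% + 49% = 71%, and Dae-won's stake falls to 29%.
Linh holds 71% of Northlake, so Linh controls Northlake.
Northlake holds 50% of Vantage, so Linh controls Vantage.
Linh did not control Vantage before and does after, so the clause is triggered.

Yes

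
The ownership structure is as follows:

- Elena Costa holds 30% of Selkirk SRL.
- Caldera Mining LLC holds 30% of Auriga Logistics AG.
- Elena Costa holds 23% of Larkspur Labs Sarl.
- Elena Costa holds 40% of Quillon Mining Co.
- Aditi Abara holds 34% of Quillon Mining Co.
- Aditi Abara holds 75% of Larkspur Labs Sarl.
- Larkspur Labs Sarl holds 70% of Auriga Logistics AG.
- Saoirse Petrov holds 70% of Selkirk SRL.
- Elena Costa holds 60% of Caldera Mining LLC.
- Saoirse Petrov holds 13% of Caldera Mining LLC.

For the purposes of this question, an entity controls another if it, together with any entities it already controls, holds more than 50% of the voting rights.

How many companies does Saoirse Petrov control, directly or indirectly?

1

Saoirse holds 70% of Selkirk, so Saoirse controls Selkirk.
No other company's threshold is met.
Saoirse controls 1 company.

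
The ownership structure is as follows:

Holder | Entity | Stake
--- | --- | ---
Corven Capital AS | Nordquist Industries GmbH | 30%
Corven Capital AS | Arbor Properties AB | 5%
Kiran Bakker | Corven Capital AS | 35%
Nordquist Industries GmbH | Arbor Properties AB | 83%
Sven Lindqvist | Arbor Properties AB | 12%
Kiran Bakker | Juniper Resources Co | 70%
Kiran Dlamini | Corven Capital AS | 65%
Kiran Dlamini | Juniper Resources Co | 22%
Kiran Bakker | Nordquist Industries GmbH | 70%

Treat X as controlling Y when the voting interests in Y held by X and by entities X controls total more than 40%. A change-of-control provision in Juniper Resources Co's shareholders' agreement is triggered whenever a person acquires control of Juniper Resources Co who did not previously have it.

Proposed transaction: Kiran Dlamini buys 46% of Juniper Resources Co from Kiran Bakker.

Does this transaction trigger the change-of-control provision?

Yes

The purchase adds only to Kiran Dlamini's holdings (Kiran Bakker's stake shrinks), so Kiran Dlamini is the only person who could newly come to control Juniper.
Kiran Dlamini holds 65% of Corven, so Kiran Dlamini controls Corven.
In Juniper, Kiran Dlamini's side holds only 22%, not > 40%.
So before the transaction, Kiran Dlamini does not control Juniper.
After the purchase, Kiran Dlamini's direct stake in Juniper rises to 22% + 46% = 68%, and Kiran Bakker's stake falls to 24%.
Kiran Dlamini holds 68% of Juniper, so Kiran Dlamini controls Juniper.
Kiran Dlamini did not control Juniper before and does after, so the clause is triggered.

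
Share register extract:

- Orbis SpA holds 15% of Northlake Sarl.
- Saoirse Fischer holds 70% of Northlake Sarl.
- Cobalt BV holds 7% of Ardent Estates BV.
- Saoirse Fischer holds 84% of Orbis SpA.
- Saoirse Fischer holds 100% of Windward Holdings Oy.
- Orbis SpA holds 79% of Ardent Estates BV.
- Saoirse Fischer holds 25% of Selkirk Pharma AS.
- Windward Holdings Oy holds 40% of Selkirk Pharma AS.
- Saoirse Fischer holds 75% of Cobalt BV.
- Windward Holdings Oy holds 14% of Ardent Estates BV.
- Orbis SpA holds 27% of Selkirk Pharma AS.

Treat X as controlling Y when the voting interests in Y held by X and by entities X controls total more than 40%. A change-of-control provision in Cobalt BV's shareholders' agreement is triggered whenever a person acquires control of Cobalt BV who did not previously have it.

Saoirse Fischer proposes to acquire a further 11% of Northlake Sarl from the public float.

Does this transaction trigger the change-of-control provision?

The purchase changes only Saoirse's holdings, so Saoirse is the only person who could newly come to control Cobalt.
Saoirse holds 75% of Cobalt, so Saoirse controls Cobalt.
So Saoirse already controls Cobalt before the transaction.
After the purchase, Saoirse's direct stake in Northlake rises to 70% + 11% = 81%.
Saoirse controlled Cobalt already, so this is not a new person acquiring control; every other person's position is unchanged or reduced.
No new person acquires control, so the clause is not triggered.

No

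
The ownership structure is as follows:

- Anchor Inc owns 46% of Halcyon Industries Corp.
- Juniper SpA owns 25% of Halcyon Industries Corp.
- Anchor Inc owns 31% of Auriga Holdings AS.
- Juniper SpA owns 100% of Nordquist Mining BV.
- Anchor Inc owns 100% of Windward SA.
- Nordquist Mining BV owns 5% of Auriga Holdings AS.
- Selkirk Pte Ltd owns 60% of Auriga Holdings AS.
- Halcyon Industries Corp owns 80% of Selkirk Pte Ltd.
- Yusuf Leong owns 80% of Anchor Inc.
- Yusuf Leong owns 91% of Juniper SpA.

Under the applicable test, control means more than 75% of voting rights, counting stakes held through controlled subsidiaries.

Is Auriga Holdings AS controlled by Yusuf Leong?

No

Yusuf holds 80% of Anchor, so Yusuf controls Anchor.
Yusuf holds 91% of Juniper, so Yusuf controls Juniper.
Juniper holds 100% of Nordquist, so Yusuf controls Nordquist.
Anchor holds 100% of Windward, so Yusuf controls Windward.
In Auriga, Yusuf's side holds only 5% + 31% = 36%, not > 75%.
So Yusuf does not control Auriga.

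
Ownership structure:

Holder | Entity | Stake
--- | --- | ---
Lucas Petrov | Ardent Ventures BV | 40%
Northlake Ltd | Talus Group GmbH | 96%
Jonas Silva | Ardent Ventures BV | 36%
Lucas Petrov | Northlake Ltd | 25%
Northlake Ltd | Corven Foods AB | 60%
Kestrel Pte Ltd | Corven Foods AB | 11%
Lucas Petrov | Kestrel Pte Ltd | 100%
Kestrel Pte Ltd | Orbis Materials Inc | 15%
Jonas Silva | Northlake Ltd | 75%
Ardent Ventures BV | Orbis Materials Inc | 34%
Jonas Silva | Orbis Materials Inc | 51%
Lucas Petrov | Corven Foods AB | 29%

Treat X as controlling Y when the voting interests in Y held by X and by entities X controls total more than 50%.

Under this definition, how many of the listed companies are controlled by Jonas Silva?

4

Jonas holds 75% of Northlake, so Jonas controls Northlake.
Northlake holds 96% of Talus, so Jonas controls Talus.
Jonas holds 51% of Orbis, so Jonas controls Orbis.
Northlake holds 60% of Corven, so Jonas controls Corven.
No other company's threshold is met.
Jonas controls 4 companies.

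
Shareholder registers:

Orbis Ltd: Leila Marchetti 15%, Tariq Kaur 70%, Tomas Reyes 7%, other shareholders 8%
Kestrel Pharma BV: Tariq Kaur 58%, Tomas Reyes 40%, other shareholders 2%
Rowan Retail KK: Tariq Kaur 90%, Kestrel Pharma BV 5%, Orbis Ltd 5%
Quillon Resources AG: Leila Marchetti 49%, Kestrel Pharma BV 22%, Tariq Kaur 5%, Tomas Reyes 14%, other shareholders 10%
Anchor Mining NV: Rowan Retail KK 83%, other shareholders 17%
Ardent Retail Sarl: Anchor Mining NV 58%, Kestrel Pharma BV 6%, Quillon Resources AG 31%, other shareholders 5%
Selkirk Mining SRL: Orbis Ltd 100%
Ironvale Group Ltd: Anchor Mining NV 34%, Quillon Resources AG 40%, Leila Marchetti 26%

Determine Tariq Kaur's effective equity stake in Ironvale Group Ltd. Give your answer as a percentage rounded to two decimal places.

34.31%

Tariq reaches Ironvale along 5 paths.
Via Rowan → Anchor: 90% × 83% × 34% = 25.398%.
Via Kestrel → Rowan → Anchor: 58% × 5% × 83% × 34% = 0.81838%.
Via Orbis → Rowan → Anchor: 70% × 5% × 83% × 34% = 0.9877%.
Via Kestrel → Quillon: 58% × 22% × 40% = 5.104%.
Via Quillon: 5% × 40% = 2%.
Total: 25.398% + 0.81838% + 0.9877% + 5.104% + 2% = 34.30808%.
Rounded: 34.31%.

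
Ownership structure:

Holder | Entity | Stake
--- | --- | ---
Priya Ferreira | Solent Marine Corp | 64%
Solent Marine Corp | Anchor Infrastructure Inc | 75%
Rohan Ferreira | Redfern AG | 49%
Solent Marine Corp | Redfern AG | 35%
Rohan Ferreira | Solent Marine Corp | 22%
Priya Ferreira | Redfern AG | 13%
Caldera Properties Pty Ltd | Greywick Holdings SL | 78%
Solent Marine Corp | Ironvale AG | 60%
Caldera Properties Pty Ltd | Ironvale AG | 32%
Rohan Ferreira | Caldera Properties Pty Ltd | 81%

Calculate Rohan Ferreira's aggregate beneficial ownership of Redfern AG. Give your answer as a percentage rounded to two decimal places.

56.70%

Rohan reaches Redfern along 2 paths.
Via Solent: 22% × 35% = 7.7%.
Direct stake: 49% = 49%.
Total: 7.7% + 49% = 56.7%.
Rounded: 56.70%.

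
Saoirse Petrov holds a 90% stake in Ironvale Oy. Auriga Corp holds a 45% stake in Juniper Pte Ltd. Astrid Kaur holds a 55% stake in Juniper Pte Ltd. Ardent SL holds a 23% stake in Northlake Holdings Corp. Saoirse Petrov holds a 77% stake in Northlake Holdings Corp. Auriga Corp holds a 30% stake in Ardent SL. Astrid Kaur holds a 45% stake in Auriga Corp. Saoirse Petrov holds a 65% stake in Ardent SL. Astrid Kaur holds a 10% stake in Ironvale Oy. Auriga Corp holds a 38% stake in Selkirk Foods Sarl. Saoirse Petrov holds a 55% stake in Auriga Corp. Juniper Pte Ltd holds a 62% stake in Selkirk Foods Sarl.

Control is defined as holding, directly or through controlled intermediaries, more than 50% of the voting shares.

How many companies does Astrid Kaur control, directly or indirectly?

Astrid holds 55% of Juniper, so Astrid controls Juniper.
Juniper holds 62% of Selkirk, so Astrid controls Selkirk.
No other company's threshold is met.
Astrid controls 2 companies.

2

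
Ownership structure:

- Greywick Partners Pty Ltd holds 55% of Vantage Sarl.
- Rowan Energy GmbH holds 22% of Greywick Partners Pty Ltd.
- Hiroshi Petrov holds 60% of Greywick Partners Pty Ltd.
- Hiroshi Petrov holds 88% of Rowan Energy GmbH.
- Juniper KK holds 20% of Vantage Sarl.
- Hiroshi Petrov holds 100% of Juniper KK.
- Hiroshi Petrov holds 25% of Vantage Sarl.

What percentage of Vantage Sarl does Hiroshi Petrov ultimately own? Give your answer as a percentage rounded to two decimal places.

88.65%

Hiroshi reaches Vantage along 4 paths.
Via Rowan → Greywick: 88% × 22% × 55% = 10.648%.
Via Greywick: 60% × 55% = 33%.
Direct stake: 25% = 25%.
Via Juniper: 100% × 20% = 20%.
Total: 10.648% + 33% + 25% + 20% = 88.648%.
Rounded: 88.65%.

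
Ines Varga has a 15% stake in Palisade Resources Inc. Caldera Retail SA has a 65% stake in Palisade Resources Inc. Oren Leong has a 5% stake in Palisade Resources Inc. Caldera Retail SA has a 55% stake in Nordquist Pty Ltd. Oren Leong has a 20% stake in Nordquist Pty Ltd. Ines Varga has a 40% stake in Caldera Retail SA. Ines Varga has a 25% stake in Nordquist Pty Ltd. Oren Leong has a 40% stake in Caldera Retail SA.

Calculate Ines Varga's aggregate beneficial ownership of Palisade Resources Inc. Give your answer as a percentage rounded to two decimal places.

41.00%

Ines reaches Palisade along 2 paths.
Via Caldera: 40% × 65% = 26%.
Direct stake: 15% = 15%.
Total: 26% + 15% = 41%.
Rounded: 41.00%.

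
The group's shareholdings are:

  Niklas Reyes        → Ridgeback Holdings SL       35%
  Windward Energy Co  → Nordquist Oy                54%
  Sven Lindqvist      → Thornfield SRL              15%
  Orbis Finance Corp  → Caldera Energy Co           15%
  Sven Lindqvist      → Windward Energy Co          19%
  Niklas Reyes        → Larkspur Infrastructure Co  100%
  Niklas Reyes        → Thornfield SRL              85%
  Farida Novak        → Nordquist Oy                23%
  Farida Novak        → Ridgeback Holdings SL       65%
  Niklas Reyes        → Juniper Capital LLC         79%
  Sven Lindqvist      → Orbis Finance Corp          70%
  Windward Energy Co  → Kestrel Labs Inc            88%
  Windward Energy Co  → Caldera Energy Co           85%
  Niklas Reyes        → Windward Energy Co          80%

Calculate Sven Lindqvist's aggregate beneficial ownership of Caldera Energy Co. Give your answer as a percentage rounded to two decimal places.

26.65%

Sven reaches Caldera along 2 paths.
Via Orbis: 70% × 15% = 10.5%.
Via Windward: 19% × 85% = 16.15%.
Total: 10.5% + 16.15% = 26.65%.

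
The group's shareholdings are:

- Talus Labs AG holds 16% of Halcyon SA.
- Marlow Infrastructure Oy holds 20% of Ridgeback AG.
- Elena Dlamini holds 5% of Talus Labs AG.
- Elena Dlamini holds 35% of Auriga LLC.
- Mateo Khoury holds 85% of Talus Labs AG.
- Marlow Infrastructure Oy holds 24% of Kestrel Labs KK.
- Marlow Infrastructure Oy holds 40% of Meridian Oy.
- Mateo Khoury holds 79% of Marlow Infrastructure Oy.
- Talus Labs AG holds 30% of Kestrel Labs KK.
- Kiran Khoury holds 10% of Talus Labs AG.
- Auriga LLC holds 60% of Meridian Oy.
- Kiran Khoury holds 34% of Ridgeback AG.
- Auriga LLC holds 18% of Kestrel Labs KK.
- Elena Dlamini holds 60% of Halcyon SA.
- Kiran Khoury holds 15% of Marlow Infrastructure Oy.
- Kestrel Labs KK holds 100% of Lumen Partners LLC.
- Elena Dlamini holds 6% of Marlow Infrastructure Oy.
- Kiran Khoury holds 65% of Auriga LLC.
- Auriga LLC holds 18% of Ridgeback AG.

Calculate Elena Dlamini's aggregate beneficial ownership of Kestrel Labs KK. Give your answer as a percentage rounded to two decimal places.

Elena reaches Kestrel along 3 paths.
Via Auriga: 35% × 18% = 6.3%.
Via Marlow: 6% × 24% = 1.44%.
Via Talus: 5% × 30% = 1.5%.
Total: 6.3% + 1.44% + 1.5% = 9.24%.

9.24%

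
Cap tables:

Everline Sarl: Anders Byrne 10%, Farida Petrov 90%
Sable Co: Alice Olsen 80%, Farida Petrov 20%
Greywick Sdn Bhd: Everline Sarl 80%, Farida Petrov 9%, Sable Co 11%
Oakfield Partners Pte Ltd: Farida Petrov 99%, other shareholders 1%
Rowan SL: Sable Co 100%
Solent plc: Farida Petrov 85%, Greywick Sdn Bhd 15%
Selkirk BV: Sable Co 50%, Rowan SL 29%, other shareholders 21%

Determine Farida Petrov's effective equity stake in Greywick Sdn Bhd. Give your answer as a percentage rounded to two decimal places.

Farida reaches Greywick along 3 paths.
Via Everline: 90% × 80% = 72%.
Direct stake: 9% = 9%.
Via Sable: 20% × 11% = 2.2%.
Total: 72% + 9% + 2.2% = 83.2%.
Rounded: 83.20%.

83.20%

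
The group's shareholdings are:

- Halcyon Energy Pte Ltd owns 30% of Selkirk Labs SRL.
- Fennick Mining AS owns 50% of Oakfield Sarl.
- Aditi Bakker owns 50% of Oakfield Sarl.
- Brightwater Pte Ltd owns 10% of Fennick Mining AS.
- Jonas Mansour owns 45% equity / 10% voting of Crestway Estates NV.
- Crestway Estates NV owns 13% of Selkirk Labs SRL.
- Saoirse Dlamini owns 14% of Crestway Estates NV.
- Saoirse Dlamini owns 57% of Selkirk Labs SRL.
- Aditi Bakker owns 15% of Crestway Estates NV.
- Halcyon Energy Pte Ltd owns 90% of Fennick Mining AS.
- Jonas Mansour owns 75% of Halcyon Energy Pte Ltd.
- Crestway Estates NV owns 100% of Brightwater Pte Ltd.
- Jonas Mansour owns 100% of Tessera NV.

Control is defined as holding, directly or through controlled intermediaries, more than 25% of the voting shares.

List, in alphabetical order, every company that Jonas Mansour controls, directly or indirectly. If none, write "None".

Fennick Mining AS, Halcyon Energy Pte Ltd, Oakfield Sarl, Selkirk Labs SRL, Tessera NV

Jonas holds 75% of Halcyon, so Jonas controls Halcyon.
Halcyon holds 30% of Selkirk, so Jonas controls Selkirk.
Halcyon holds 90% of Fennick, so Jonas controls Fennick.
Jonas holds 100% of Tessera, so Jonas controls Tessera.
Fennick holds 50% of Oakfield, so Jonas controls Oakfield.
No other company's threshold is met.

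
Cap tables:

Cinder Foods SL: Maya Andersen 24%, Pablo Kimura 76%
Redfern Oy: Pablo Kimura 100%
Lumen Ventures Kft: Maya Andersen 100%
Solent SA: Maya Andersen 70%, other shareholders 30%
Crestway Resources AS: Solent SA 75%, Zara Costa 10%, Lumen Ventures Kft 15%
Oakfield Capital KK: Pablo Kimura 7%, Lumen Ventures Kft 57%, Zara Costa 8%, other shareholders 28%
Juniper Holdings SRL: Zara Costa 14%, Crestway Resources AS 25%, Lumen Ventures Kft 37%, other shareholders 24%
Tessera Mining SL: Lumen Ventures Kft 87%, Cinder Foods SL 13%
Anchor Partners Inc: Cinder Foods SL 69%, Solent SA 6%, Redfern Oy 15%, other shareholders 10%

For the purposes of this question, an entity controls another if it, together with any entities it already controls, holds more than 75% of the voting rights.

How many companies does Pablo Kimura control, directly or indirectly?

Pablo holds 76% of Cinder, so Pablo controls Cinder.
Pablo holds 100% of Redfern, so Pablo controls Redfern.
Cinder and Redfern together hold 69% + 15% = 84% of Anchor, so Pablo controls Anchor.
No other company's threshold is met.
Pablo controls 3 companies.

3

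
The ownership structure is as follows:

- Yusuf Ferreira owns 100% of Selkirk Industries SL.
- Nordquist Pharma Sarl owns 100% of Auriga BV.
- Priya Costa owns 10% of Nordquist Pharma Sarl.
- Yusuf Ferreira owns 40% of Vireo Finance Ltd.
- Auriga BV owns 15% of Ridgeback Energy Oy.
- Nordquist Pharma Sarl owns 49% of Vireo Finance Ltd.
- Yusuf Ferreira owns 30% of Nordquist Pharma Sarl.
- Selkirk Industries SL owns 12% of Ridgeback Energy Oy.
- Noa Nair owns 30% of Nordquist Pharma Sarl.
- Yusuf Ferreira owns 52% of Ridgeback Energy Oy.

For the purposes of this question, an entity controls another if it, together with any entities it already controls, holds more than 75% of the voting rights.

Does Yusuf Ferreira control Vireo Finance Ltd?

Yusuf holds 100% of Selkirk, so Yusuf controls Selkirk.
In Vireo, Yusuf's side holds only 40%, not > 75%.
So Yusuf does not control Vireo.

No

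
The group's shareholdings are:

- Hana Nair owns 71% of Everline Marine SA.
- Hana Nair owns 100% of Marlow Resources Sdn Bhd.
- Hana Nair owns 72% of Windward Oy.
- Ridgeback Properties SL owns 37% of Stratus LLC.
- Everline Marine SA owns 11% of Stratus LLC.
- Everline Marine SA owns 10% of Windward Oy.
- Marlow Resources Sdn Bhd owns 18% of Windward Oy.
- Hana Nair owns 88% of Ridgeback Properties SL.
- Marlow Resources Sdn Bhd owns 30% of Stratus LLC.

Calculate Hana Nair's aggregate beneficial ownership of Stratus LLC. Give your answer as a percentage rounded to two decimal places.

Hana reaches Stratus along 3 paths.
Via Marlow: 100% × 30% = 30%.
Via Everline: 71% × 11% = 7.81%.
Via Ridgeback: 88% × 37% = 32.56%.
Total: 30% + 7.81% + 32.56% = 70.37%.

70.37%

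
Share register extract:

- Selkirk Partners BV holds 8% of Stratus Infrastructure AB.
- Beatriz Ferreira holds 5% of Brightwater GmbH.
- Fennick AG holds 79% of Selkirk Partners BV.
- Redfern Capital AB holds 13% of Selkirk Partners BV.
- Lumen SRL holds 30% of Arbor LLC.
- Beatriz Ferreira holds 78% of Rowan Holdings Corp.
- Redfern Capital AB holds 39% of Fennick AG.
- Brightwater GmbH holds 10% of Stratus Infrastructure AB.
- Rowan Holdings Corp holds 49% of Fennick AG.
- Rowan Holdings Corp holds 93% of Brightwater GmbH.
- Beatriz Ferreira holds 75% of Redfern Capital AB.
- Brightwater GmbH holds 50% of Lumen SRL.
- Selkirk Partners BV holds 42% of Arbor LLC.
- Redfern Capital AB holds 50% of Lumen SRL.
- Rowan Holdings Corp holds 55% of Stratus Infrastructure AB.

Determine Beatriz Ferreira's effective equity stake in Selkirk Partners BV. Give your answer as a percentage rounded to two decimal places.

Beatriz reaches Selkirk along 3 paths.
Via Rowan → Fennick: 78% × 49% × 79% = 30.1938%.
Via Redfern → Fennick: 75% × 39% × 79% = 23.1075%.
Via Redfern: 75% × 13% = 9.75%.
Total: 30.1938% + 23.1075% + 9.75% = 63.0513%.
Rounded: 63.05%.

63.05%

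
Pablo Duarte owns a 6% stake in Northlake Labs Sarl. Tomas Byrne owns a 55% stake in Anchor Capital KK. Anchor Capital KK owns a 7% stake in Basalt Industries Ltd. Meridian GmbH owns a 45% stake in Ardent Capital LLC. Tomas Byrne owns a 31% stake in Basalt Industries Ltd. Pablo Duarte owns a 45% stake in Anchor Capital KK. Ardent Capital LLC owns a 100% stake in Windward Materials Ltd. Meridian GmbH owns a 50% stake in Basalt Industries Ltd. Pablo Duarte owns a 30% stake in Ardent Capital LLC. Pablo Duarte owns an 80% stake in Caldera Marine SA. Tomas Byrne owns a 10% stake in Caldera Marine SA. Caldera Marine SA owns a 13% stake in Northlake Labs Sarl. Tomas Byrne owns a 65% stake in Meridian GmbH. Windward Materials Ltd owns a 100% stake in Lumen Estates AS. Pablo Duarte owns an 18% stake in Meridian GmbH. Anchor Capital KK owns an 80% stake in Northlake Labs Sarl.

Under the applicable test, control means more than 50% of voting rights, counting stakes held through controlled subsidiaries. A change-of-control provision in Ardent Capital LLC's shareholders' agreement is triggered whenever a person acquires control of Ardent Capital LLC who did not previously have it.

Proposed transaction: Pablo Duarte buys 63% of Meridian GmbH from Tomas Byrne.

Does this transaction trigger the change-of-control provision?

Yes

The purchase adds only to Pablo's holdings (Tomas's stake shrinks), so Pablo is the only person who could newly come to control Ardent.
Pablo holds 80% of Caldera, so Pablo controls Caldera.
In Ardent, Pablo's side holds only 30%, not > 50%.
So before the transaction, Pablo does not control Ardent.
After the purchase, Pablo's direct stake in Meridian rises to 18% + 63% = 81%, and Tomas's stake falls to 2%.
Pablo holds 81% of Meridian, so Pablo controls Meridian.
Pablo and Meridian together hold 30% + 45% = 75% of Ardent, so Pablo controls Ardent.
Pablo did not control Ardent before and does after, so the clause is triggered.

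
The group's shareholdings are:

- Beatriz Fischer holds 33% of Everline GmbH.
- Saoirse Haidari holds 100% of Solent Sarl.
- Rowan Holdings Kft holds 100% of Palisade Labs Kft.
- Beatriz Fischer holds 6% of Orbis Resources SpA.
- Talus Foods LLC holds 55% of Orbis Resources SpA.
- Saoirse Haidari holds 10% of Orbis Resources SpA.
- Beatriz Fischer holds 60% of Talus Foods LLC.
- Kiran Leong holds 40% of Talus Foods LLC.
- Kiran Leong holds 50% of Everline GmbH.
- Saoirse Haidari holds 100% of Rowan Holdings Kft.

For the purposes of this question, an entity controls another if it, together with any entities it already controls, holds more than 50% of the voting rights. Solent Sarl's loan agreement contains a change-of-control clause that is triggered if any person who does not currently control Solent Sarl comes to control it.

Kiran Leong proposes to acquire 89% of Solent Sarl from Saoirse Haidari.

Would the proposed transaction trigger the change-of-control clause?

The purchase adds only to Kiran's holdings (Saoirse's stake shrinks), so Kiran is the only person who could newly come to control Solent.
Kiran's largest direct stake is 50% in Everline, which does not meet the threshold, so Kiran controls no company.
Neither Kiran nor any entity Kiran controls holds any voting interest in Solent.
So before the transaction, Kiran does not control Solent.
After the purchase, Kiran holds 89% of Solent directly, and Saoirse's stake falls to 11%.
Kiran holds 89% of Solent, so Kiran controls Solent.
Kiran did not control Solent before and does after, so the clause is triggered.

Yes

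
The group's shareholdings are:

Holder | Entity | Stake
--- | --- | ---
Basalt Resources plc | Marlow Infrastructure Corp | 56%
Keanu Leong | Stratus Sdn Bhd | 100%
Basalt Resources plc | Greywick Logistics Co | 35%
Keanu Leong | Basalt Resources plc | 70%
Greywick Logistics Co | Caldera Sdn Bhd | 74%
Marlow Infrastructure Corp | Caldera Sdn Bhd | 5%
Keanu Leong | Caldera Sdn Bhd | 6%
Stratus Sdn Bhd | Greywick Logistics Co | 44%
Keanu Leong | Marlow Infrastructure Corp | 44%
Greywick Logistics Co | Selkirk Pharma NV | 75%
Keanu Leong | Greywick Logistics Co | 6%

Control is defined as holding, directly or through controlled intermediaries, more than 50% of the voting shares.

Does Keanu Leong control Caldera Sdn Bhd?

Yes

Keanu holds 70% of Basalt, so Keanu controls Basalt.
Keanu and Basalt together hold 44% + 56% = 100% of Marlow, so Keanu controls Marlow.
Keanu holds 100% of Stratus, so Keanu controls Stratus.
Stratus and Keanu and Basalt together hold 44% + 6% + 35% = 85% of Greywick, so Keanu controls Greywick.
Keanu and Marlow and Greywick together hold 6% + 5% + 74% = 85% of Caldera, so Keanu controls Caldera.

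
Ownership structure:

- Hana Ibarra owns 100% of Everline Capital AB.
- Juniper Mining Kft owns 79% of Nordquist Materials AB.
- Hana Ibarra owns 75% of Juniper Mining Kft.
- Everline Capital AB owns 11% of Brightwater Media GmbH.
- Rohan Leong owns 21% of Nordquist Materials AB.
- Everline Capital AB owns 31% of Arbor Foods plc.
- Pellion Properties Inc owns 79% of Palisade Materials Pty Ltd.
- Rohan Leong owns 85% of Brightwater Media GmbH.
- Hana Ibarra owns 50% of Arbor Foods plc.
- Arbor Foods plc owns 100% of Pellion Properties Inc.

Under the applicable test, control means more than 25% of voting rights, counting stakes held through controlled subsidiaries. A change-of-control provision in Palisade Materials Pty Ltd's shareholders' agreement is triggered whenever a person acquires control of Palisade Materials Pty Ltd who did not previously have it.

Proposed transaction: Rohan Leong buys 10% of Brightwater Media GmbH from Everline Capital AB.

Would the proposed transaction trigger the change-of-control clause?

No

The purchase adds only to Rohan's holdings (Everline's stake shrinks), so Rohan is the only person who could newly come to control Palisade.
Rohan holds 85% of Brightwater, so Rohan controls Brightwater.
Neither Rohan nor any entity Rohan controls holds any voting interest in Palisade.
So before the transaction, Rohan does not control Palisade.
After the purchase, Rohan's direct stake in Brightwater rises to 85% + 10% = 95%, and Everline's stake falls to 1%.
Rohan holds 95% of Brightwater, so Rohan controls Brightwater.
After the transaction, neither Rohan nor any entity Rohan controls holds a voting interest in Palisade, so Rohan still does not control it.
No new person acquires control, so the clause is not triggered.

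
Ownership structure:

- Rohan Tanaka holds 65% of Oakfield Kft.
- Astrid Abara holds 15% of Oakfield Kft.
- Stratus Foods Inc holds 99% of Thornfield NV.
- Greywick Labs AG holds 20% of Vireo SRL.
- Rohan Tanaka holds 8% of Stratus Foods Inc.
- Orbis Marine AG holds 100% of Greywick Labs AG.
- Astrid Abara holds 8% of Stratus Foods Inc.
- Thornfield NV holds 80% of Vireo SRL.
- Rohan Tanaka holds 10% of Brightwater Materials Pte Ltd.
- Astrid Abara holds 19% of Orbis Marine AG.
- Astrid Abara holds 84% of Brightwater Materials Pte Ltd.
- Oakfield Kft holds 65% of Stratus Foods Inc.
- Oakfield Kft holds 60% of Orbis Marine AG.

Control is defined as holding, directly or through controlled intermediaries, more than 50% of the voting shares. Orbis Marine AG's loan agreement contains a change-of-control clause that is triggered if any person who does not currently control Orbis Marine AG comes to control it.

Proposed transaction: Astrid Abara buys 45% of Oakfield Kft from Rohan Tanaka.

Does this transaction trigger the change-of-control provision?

Yes

The purchase adds only to Astrid's holdings (Rohan's stake shrinks), so Astrid is the only person who could newly come to control Orbis.
Astrid holds 84% of Brightwater, so Astrid controls Brightwater.
In Orbis, Astrid's side holds only 19%, not > 50%.
So before the transaction, Astrid does not control Orbis.
After the purchase, Astrid's direct stake in Oakfield rises to 15% + 45% = 60%, and Rohan's stake falls to 20%.
Astrid holds 60% of Oakfield, so Astrid controls Oakfield.
Astrid and Oakfield together hold 19% + 60% = 79% of Orbis, so Astrid controls Orbis.
Astrid did not control Orbis before and does after, so the clause is triggered.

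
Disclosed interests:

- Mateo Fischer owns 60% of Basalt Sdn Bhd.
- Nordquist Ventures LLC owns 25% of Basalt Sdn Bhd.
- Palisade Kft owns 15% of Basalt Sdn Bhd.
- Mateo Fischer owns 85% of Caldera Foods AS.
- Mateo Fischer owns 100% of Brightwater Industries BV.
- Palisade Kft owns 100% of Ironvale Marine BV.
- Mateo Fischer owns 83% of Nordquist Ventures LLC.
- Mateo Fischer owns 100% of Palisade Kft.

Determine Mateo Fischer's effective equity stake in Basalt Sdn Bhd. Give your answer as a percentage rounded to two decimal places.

Mateo reaches Basalt along 3 paths.
Direct stake: 60% = 60%.
Via Palisade: 100% × 15% = 15%.
Via Nordquist: 83% × 25% = 20.75%.
Total: 60% + 15% + 20.75% = 95.75%.

95.75%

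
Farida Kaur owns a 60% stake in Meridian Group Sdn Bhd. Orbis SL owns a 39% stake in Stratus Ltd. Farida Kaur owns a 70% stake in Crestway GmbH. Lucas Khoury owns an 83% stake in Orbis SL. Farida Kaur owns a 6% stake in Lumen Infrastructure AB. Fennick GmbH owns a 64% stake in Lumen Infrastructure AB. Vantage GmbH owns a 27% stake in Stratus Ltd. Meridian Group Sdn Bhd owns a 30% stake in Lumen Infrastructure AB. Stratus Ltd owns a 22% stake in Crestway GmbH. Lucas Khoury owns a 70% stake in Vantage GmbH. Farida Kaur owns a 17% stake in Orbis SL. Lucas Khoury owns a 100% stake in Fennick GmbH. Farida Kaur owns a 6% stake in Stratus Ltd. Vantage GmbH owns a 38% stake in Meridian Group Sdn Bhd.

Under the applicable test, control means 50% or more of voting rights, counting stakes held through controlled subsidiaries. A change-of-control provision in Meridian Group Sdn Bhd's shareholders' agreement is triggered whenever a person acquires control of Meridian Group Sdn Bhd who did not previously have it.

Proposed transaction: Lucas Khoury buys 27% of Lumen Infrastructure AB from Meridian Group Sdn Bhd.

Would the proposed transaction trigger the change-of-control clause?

No

The purchase adds only to Lucas's holdings (Meridian's stake shrinks), so Lucas is the only person who could newly come to control Meridian.
Lucas holds 83% of Orbis, so Lucas controls Orbis.
Lucas holds 70% of Vantage, so Lucas controls Vantage.
Orbis and Vantage together hold 39% + 27% = 66% of Stratus, so Lucas controls Stratus.
Lucas holds 100% of Fennick, so Lucas controls Fennick.
Fennick holds 64% of Lumen, so Lucas controls Lumen.
In Meridian, Lucas's side holds only 38%, not ≥ 50%.
So before the transaction, Lucas does not control Meridian.
After the purchase, Lucas holds 27% of Lumen directly, and Meridian's stake falls to 3%.
Fennick and Lucas together hold 64% + 27% = 91% of Lumen, so Lucas controls Lumen.
After the transaction, Lucas's side holds 38% of Meridian, not ≥ 50%, so Lucas still does not control Meridian.
No new person acquires control, so the clause is not triggered.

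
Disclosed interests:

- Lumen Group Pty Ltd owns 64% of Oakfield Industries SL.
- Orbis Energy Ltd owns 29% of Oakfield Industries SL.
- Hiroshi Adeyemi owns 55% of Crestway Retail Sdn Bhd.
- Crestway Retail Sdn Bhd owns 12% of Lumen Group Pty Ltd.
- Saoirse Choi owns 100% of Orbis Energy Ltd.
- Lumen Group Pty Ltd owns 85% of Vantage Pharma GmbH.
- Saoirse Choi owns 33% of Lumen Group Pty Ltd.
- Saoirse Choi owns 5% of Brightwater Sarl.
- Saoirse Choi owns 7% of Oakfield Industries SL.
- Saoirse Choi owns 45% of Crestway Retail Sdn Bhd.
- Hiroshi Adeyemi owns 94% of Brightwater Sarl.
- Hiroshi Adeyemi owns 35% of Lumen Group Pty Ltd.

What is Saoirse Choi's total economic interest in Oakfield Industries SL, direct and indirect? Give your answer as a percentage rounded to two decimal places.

60.58%

Saoirse reaches Oakfield along 4 paths.
Direct stake: 7% = 7%.
Via Orbis: 100% × 29% = 29%.
Via Crestway → Lumen: 45% × 12% × 64% = 3.456%.
Via Lumen: 33% × 64% = 21.12%.
Total: 7% + 29% + 3.456% + 21.12% = 60.576%.
Rounded: 60.58%.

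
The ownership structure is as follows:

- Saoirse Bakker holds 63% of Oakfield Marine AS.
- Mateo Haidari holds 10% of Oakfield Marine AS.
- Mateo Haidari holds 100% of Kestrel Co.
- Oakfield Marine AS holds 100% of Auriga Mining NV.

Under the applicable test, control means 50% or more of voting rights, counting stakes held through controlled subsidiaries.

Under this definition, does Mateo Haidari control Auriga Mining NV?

Mateo holds 100% of Kestrel, so Mateo controls Kestrel.
Neither Mateo nor any entity Mateo controls holds any voting interest in Auriga.
So Mateo does not control Auriga.

No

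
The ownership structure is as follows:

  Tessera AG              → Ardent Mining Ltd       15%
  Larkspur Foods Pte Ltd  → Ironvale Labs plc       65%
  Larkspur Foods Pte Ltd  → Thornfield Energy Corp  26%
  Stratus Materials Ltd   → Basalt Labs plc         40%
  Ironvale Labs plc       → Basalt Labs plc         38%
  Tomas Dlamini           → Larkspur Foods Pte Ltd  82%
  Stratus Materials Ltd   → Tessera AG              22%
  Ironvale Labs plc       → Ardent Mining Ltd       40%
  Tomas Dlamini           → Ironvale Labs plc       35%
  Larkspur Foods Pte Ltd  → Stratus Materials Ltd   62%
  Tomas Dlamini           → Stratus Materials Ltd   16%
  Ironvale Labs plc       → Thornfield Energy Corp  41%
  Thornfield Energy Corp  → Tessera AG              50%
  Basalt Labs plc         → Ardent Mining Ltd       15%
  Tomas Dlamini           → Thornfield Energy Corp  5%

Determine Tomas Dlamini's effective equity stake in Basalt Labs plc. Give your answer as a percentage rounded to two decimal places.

60.29%

Tomas reaches Basalt along 4 paths.
Via Larkspur → Stratus: 82% × 62% × 40% = 20.336%.
Via Stratus: 16% × 40% = 6.4%.
Via Larkspur → Ironvale: 82% × 65% × 38% = 20.254%.
Via Ironvale: 35% × 38% = 13.3%.
Total: 20.336% + 6.4% + 20.254% + 13.3% = 60.29%.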